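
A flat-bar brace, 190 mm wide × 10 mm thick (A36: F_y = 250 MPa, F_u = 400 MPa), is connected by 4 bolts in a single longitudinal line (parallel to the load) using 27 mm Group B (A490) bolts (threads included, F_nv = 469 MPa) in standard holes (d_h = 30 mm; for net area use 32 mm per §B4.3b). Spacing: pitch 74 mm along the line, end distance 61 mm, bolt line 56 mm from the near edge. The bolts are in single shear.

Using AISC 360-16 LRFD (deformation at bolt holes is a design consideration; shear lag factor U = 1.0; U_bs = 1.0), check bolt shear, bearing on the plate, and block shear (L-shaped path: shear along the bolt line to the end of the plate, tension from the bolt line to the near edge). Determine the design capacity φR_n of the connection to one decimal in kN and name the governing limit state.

427.8 kN (block shear governs)

Bolt shear: A_b = π(27)²/4 = 572.56 mm². φR_n = 0.75 × 469 × 572.56 × 4 × 1 = 805.6 kN.
Bearing (10 mm plate, F_u = 400 MPa): end bolts L_c = 61 − 30/2 = 46, R_n = min(1.2×46×10×400, 2.4×27×10×400) = 220.8 kN/bolt; interior L_c = 74 − 30 = 44, R_n = 211.2 kN/bolt. φR_n = 0.75 × (1×220.8 + 3×211.2) = 640.8 kN.
Block shear: shear path 1×[61+3×74] = 1×283 mm, A_gv = 2830, A_nv = 1×(283 − 3.5×32)×10 = 1710 mm²; tension to near edge: (56 − 0.5×32)×10 = 400 mm². R_n = min(0.6×400×1710, 0.6×250×2830) + 1.0×400×400 = min(410.4, 424.5) + 160 = 570.4 kN. φR_n = 0.75 × 570.4 = 427.8 kN.
Governing: min(805.6, 640.8, 427.8) = 427.8 kN → block shear.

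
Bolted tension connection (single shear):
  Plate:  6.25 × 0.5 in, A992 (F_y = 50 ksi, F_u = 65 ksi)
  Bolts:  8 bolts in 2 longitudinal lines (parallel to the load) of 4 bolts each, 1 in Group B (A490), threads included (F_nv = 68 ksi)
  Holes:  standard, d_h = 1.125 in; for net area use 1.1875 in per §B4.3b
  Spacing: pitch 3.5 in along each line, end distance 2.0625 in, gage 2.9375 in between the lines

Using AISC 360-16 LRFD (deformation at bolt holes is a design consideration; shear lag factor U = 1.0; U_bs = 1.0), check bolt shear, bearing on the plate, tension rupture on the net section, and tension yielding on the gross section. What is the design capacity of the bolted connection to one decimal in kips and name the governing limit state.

Bolt shear: A_b = π(1)²/4 = 0.7854 in². φR_n = 0.75 × 68 × 0.7854 × 8 × 1 = 320.4 kips.
Bearing (0.5 in plate, F_u = 65 ksi): end bolts L_c = 2.0625 − 1.125/2 = 1.5, R_n = min(1.2×1.5×0.5×65, 2.4×1×0.5×65) = 58.5 kips/bolt; interior L_c = 3.5 − 1.125 = 2.375, R_n = 78 kips/bolt. φR_n = 0.75 × (2×58.5 + 6×78) = 438.8 kips.
Tension rupture (net): A_n = (6.25 − 2×1.1875)×0.5 = 1.9375 in² (U = 1.0, A_e = A_n). φR_n = 0.75 × 65 × 1.9375 = 94.5 kips.
Tension yield (gross): A_g = 6.25×0.5 = 3.125 in². φR_n = 0.90 × 50 × 3.125 = 140.6 kips.
Governing: min(320.4, 438.8, 94.5, 140.6) = 94.5 kips → net-section rupture.

94.5 kips (net-section rupture governs)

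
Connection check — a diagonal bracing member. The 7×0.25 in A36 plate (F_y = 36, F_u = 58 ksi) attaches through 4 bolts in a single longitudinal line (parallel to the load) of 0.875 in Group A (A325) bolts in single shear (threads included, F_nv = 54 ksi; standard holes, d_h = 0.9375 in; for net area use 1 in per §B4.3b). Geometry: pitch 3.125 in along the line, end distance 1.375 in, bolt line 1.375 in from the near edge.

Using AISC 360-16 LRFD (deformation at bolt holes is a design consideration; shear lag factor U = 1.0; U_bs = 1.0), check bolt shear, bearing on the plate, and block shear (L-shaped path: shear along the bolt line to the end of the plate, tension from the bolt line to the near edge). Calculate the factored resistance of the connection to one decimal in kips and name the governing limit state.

Bolt shear: A_b = π(0.875)²/4 = 0.60132 in². φR_n = 0.75 × 54 × 0.60132 × 4 × 1 = 97.4 kips.
Bearing (0.25 in plate, F_u = 58 ksi): end bolts L_c = 1.375 − 0.9375/2 = 0.90625, R_n = min(1.2×0.90625×0.25×58, 2.4×0.875×0.25×58) = 15.769 kips/bolt; interior L_c = 3.125 − 0.9375 = 2.1875, R_n = 30.45 kips/bolt. φR_n = 0.75 × (1×15.769 + 3×30.45) = 80.3 kips.
Block shear: shear path 1×[1.375+3×3.125] = 1×10.75 in, A_gv = 2.6875, A_nv = 1×(10.75 − 3.5×1)×0.25 = 1.8125 in²; tension to near edge: (1.375 − 0.5×1)×0.25 = 0.21875 in². R_n = min(0.6×58×1.8125, 0.6×36×2.6875) + 1.0×58×0.21875 = min(63.075, 58.05) + 12.688 = 70.738 kips. φR_n = 0.75 × 70.738 = 53.1 kips.
Governing: min(97.4, 80.3, 53.1) = 53.1 kips → block shear.

53.1 kips (block shear governs)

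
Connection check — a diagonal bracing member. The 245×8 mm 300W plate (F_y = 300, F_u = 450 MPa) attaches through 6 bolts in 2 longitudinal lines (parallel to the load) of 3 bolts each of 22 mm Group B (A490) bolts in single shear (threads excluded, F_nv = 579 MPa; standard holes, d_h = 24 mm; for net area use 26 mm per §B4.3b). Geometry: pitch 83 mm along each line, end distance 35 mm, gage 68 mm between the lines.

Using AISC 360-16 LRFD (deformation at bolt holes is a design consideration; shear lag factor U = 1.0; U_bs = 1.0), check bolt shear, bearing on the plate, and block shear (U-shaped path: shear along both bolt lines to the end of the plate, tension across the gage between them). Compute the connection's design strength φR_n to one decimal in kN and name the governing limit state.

547.6 kN (block shear governs)

Bolt shear: A_b = π(22)²/4 = 380.13 mm². φR_n = 0.75 × 579 × 380.13 × 6 × 1 = 990.4 kN.
Bearing (8 mm plate, F_u = 450 MPa): end bolts L_c = 35 − 24/2 = 23, R_n = min(1.2×23×8×450, 2.4×22×8×450) = 99.36 kN/bolt; interior L_c = 83 − 24 = 59, R_n = 190.08 kN/bolt. φR_n = 0.75 × (2×99.36 + 4×190.08) = 719.3 kN.
Block shear: shear path 2×[35+2×83] = 2×201 mm, A_gv = 3216, A_nv = 2×(201 − 2.5×26)×8 = 2176 mm²; tension across gage: (68 − 1×26)×8 = 336 mm². R_n = min(0.6×450×2176, 0.6×300×3216) + 1.0×450×336 = min(587.52, 578.88) + 151.2 = 730.08 kN. φR_n = 0.75 × 730.08 = 547.6 kN.
Governing: min(990.4, 719.3, 547.6) = 547.6 kN → block shear.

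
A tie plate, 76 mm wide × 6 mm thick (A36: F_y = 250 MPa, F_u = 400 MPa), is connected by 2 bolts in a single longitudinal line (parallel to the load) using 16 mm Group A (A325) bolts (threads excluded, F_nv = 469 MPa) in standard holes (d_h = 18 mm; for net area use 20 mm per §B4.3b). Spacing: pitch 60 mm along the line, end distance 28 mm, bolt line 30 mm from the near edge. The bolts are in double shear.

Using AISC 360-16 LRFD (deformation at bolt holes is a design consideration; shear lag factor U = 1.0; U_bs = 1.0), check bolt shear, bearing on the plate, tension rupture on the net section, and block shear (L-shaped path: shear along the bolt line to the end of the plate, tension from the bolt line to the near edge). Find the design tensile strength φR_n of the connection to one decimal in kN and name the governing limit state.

Bolt shear: A_b = π(16)²/4 = 201.06 mm². φR_n = 0.75 × 469 × 201.06 × 2 × 2 = 282.9 kN.
Bearing (6 mm plate, F_u = 400 MPa): end bolts L_c = 28 − 18/2 = 19, R_n = min(1.2×19×6×400, 2.4×16×6×400) = 54.72 kN/bolt; interior L_c = 60 − 18 = 42, R_n = 92.16 kN/bolt. φR_n = 0.75 × (1×54.72 + 1×92.16) = 110.2 kN.
Tension rupture (net): A_n = (76 − 1×20)×6 = 336 mm² (U = 1.0, A_e = A_n). φR_n = 0.75 × 400 × 336 = 100.8 kN.
Block shear: shear path 1×[28+1×60] = 1×88 mm, A_gv = 528, A_nv = 1×(88 − 1.5×20)×6 = 348 mm²; tension to near edge: (30 − 0.5×20)×6 = 120 mm². R_n = min(0.6×400×348, 0.6×250×528) + 1.0×400×120 = min(83.52, 79.2) + 48 = 127.2 kN. φR_n = 0.75 × 127.2 = 95.4 kN.
Governing: min(282.9, 110.2, 100.8, 95.4) = 95.4 kN → block shear.

95.4 kN (block shear governs)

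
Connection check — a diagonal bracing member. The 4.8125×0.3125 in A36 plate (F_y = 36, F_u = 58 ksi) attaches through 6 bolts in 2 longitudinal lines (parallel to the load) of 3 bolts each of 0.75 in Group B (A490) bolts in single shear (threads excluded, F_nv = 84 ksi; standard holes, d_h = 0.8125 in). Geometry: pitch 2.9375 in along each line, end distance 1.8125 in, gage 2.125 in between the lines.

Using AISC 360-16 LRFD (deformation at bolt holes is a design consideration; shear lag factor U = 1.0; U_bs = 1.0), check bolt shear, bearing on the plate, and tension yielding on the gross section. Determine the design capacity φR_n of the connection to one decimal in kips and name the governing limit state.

48.7 kips (gross-section yield governs)

Bolt shear: A_b = π(0.75)²/4 = 0.44179 in². φR_n = 0.75 × 84 × 0.44179 × 6 × 1 = 167.0 kips.
Bearing (0.3125 in plate, F_u = 58 ksi): end bolts L_c = 1.8125 − 0.8125/2 = 1.40625, R_n = min(1.2×1.40625×0.3125×58, 2.4×0.75×0.3125×58) = 30.586 kips/bolt; interior L_c = 2.9375 − 0.8125 = 2.125, R_n = 32.625 kips/bolt. φR_n = 0.75 × (2×30.586 + 4×32.625) = 143.8 kips.
Tension yield (gross): A_g = 4.8125×0.3125 = 1.5039 in². φR_n = 0.90 × 36 × 1.5039 = 48.7 kips.
Governing: min(167.0, 143.8, 48.7) = 48.7 kips → gross-section yield.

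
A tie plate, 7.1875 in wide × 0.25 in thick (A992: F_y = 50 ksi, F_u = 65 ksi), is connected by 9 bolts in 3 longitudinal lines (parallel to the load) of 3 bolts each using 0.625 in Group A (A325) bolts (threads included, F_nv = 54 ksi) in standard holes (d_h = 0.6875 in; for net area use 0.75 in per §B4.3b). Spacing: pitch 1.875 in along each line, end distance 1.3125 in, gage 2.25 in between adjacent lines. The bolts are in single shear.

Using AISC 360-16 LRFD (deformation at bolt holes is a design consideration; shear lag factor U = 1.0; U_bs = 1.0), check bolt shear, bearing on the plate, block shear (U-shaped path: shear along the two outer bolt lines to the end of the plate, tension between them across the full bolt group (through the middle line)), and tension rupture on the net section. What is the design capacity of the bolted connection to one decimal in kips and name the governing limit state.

60.2 kips (net-section rupture governs)

Bolt shear: A_b = π(0.625)²/4 = 0.3068 in². φR_n = 0.75 × 54 × 0.3068 × 9 × 1 = 111.8 kips.
Bearing (0.25 in plate, F_u = 65 ksi): end bolts L_c = 1.3125 − 0.6875/2 = 0.96875, R_n = min(1.2×0.96875×0.25×65, 2.4×0.625×0.25×65) = 18.891 kips/bolt; interior L_c = 1.875 − 0.6875 = 1.1875, R_n = 23.156 kips/bolt. φR_n = 0.75 × (3×18.891 + 6×23.156) = 146.7 kips.
Block shear: shear path 2×[1.3125+2×1.875] = 2×5.0625 in, A_gv = 2.5313, A_nv = 2×(5.0625 − 2.5×0.75)×0.25 = 1.5938 in²; tension across gage: (4.5 − 2×0.75)×0.25 = 0.75 in². R_n = min(0.6×65×1.5938, 0.6×50×2.5313) + 1.0×65×0.75 = min(62.158, 75.939) + 48.75 = 110.91 kips. φR_n = 0.75 × 110.91 = 83.2 kips.
Tension rupture (net): A_n = (7.1875 − 3×0.75)×0.25 = 1.2344 in² (U = 1.0, A_e = A_n). φR_n = 0.75 × 65 × 1.2344 = 60.2 kips.
Governing: min(111.8, 146.7, 83.2, 60.2) = 60.2 kips → net-section rupture.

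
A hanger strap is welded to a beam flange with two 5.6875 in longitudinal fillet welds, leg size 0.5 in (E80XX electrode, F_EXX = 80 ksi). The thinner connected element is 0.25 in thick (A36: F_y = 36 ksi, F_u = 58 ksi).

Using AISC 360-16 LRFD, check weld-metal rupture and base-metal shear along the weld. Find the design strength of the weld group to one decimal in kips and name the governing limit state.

61.4 kips (base-metal shear governs)

Weld metal: throat = 0.707×0.5 = 0.3535 in, L = 2×5.6875 = 11.375 in. φR_n = 0.75 × 0.6 × 80 × 0.3535 × 11.375 = 144.8 kips.
Base metal shear (0.25 in plate): yield φR_n = 1.0×0.6×36×0.25×11.375 = 61.4 kips; rupture φR_n = 0.75×0.6×58×0.25×11.375 = 74.2 kips; take 61.4 kips (yield).
Governing: min(144.8, 61.4) = 61.4 kips → base-metal shear.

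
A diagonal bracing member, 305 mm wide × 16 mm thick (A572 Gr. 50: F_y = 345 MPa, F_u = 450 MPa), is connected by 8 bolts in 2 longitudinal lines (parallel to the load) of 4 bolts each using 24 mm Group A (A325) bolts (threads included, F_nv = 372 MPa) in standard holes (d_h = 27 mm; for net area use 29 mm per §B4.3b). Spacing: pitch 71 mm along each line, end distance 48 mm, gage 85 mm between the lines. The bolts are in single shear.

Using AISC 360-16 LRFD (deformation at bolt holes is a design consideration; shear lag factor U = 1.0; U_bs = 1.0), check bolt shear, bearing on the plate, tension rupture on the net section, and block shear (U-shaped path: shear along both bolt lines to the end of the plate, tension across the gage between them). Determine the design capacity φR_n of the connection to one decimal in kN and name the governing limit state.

1009.7 kN (bolt shear governs)

Bolt shear: A_b = π(24)²/4 = 452.39 mm². φR_n = 0.75 × 372 × 452.39 × 8 × 1 = 1009.7 kN.
Bearing (16 mm plate, F_u = 450 MPa): end bolts L_c = 48 − 27/2 = 34.5, R_n = min(1.2×34.5×16×450, 2.4×24×16×450) = 298.08 kN/bolt; interior L_c = 71 − 27 = 44, R_n = 380.16 kN/bolt. φR_n = 0.75 × (2×298.08 + 6×380.16) = 2157.8 kN.
Tension rupture (net): A_n = (305 − 2×29)×16 = 3952 mm² (U = 1.0, A_e = A_n). φR_n = 0.75 × 450 × 3952 = 1333.8 kN.
Block shear: shear path 2×[48+3×71] = 2×261 mm, A_gv = 8352, A_nv = 2×(261 − 3.5×29)×16 = 5104 mm²; tension across gage: (85 − 1×29)×16 = 896 mm². R_n = min(0.6×450×5104, 0.6×345×8352) + 1.0×450×896 = min(1378.1, 1728.9) + 403.2 = 1781.3 kN. φR_n = 0.75 × 1781.3 = 1336.0 kN.
Governing: min(1009.7, 2157.8, 1333.8, 1336.0) = 1009.7 kN → bolt shear.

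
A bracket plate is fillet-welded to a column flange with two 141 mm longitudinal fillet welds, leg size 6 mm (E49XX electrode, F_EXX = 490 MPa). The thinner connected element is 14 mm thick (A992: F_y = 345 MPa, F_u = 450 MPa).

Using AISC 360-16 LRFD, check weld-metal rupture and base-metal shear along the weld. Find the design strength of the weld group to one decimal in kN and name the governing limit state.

263.8 kN (weld metal governs)

Weld metal: throat = 0.707×6 = 4.242 mm, L = 2×141 = 282 mm. φR_n = 0.75 × 0.6 × 490 × 4.242 × 282 = 263.8 kN.
Base metal shear (14 mm plate): yield φR_n = 1.0×0.6×345×14×282 = 817.2 kN; rupture φR_n = 0.75×0.6×450×14×282 = 799.5 kN; take 799.5 kN (rupture).
Governing: min(263.8, 799.5) = 263.8 kN → weld metal.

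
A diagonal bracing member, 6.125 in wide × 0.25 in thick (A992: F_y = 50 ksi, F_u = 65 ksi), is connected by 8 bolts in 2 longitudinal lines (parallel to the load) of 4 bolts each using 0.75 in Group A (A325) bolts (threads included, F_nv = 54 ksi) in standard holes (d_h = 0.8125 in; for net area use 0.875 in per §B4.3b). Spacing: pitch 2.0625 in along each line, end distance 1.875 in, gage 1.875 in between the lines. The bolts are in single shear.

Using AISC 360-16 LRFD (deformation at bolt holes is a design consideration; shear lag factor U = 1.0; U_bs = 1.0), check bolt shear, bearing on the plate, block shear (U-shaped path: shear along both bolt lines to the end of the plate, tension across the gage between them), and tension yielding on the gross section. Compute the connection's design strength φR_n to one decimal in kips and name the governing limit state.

68.9 kips (gross-section yield governs)

Bolt shear: A_b = π(0.75)²/4 = 0.44179 in². φR_n = 0.75 × 54 × 0.44179 × 8 × 1 = 143.1 kips.
Bearing (0.25 in plate, F_u = 65 ksi): end bolts L_c = 1.875 − 0.8125/2 = 1.46875, R_n = min(1.2×1.46875×0.25×65, 2.4×0.75×0.25×65) = 28.641 kips/bolt; interior L_c = 2.0625 − 0.8125 = 1.25, R_n = 24.375 kips/bolt. φR_n = 0.75 × (2×28.641 + 6×24.375) = 152.6 kips.
Block shear: shear path 2×[1.875+3×2.0625] = 2×8.0625 in, A_gv = 4.0313, A_nv = 2×(8.0625 − 3.5×0.875)×0.25 = 2.5 in²; tension across gage: (1.875 − 1×0.875)×0.25 = 0.25 in². R_n = min(0.6×65×2.5, 0.6×50×4.0313) + 1.0×65×0.25 = min(97.5, 120.94) + 16.25 = 113.75 kips. φR_n = 0.75 × 113.75 = 85.3 kips.
Tension yield (gross): A_g = 6.125×0.25 = 1.5313 in². φR_n = 0.90 × 50 × 1.5313 = 68.9 kips.
Governing: min(143.1, 152.6, 85.3, 68.9) = 68.9 kips → gross-section yield.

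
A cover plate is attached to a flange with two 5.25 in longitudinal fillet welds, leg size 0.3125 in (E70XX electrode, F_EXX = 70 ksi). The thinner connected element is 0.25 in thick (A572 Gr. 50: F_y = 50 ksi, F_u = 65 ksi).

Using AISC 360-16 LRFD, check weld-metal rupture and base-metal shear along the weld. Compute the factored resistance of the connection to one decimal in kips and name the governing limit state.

73.1 kips (weld metal governs)

Weld metal: throat = 0.707×0.3125 = 0.22094 in, L = 2×5.25 = 10.5 in. φR_n = 0.75 × 0.6 × 70 × 0.22094 × 10.5 = 73.1 kips.
Base metal shear (0.25 in plate): yield φR_n = 1.0×0.6×50×0.25×10.5 = 78.8 kips; rupture φR_n = 0.75×0.6×65×0.25×10.5 = 76.8 kips; take 76.8 kips (rupture).
Governing: min(73.1, 76.8) = 73.1 kips → weld metal.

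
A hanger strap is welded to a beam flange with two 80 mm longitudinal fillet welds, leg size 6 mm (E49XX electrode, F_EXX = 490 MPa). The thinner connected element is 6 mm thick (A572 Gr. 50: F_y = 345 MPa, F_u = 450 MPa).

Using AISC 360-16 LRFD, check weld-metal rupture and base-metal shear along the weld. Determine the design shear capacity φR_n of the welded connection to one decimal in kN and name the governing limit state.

Weld metal: throat = 0.707×6 = 4.242 mm, L = 2×80 = 160 mm. φR_n = 0.75 × 0.6 × 490 × 4.242 × 160 = 149.7 kN.
Base metal shear (6 mm plate): yield φR_n = 1.0×0.6×345×6×160 = 198.7 kN; rupture φR_n = 0.75×0.6×450×6×160 = 194.4 kN; take 194.4 kN (rupture).
Governing: min(149.7, 194.4) = 149.7 kN → weld metal.

149.7 kN (weld metal governs)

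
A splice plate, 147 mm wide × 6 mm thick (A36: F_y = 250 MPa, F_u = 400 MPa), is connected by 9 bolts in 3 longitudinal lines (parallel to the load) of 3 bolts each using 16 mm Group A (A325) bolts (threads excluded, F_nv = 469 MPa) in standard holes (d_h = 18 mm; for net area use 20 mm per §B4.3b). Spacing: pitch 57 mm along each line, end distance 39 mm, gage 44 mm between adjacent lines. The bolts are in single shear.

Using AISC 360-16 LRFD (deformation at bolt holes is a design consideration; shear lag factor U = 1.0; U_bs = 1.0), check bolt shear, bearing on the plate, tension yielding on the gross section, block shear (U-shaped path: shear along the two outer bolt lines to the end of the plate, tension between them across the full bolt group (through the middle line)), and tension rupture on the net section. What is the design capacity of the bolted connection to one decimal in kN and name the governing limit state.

Bolt shear: A_b = π(16)²/4 = 201.06 mm². φR_n = 0.75 × 469 × 201.06 × 9 × 1 = 636.5 kN.
Bearing (6 mm plate, F_u = 400 MPa): end bolts L_c = 39 − 18/2 = 30, R_n = min(1.2×30×6×400, 2.4×16×6×400) = 86.4 kN/bolt; interior L_c = 57 − 18 = 39, R_n = 92.16 kN/bolt. φR_n = 0.75 × (3×86.4 + 6×92.16) = 609.1 kN.
Tension yield (gross): A_g = 147×6 = 882 mm². φR_n = 0.90 × 250 × 882 = 198.5 kN.
Block shear: shear path 2×[39+2×57] = 2×153 mm, A_gv = 1836, A_nv = 2×(153 − 2.5×20)×6 = 1236 mm²; tension across gage: (88 − 2×20)×6 = 288 mm². R_n = min(0.6×400×1236, 0.6×250×1836) + 1.0×400×288 = min(296.64, 275.4) + 115.2 = 390.6 kN. φR_n = 0.75 × 390.6 = 293.0 kN.
Tension rupture (net): A_n = (147 − 3×20)×6 = 522 mm² (U = 1.0, A_e = A_n). φR_n = 0.75 × 400 × 522 = 156.6 kN.
Governing: min(636.5, 609.1, 198.5, 293.0, 156.6) = 156.6 kN → net-section rupture.

156.6 kN (net-section rupture governs)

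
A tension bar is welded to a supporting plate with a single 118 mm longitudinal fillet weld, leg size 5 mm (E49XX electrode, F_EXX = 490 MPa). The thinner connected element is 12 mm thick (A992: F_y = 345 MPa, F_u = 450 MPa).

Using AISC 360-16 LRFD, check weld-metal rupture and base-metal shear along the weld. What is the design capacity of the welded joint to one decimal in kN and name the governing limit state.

92.0 kN (weld metal governs)

Weld metal: throat = 0.707×5 = 3.535 mm, L = 118 mm. φR_n = 0.75 × 0.6 × 490 × 3.535 × 118 = 92.0 kN.
Base metal shear (12 mm plate): yield φR_n = 1.0×0.6×345×12×118 = 293.1 kN; rupture φR_n = 0.75×0.6×450×12×118 = 286.7 kN; take 286.7 kN (rupture).
Governing: min(92.0, 286.7) = 92.0 kN → weld metal.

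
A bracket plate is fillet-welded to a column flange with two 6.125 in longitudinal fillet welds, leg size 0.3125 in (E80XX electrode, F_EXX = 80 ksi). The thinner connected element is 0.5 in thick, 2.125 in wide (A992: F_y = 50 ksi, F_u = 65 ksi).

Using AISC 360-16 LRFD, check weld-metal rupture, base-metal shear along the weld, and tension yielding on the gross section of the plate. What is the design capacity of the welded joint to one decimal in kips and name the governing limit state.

47.8 kips (gross-section yield governs)

Weld metal: throat = 0.707×0.3125 = 0.22094 in, L = 2×6.125 = 12.25 in. φR_n = 0.75 × 0.6 × 80 × 0.22094 × 12.25 = 97.4 kips.
Base metal shear (0.5 in plate): yield φR_n = 1.0×0.6×50×0.5×12.25 = 183.8 kips; rupture φR_n = 0.75×0.6×65×0.5×12.25 = 179.2 kips; take 179.2 kips (rupture).
Tension yield (gross): A_g = 2.125×0.5 = 1.0625 in². φR_n = 0.90 × 50 × 1.0625 = 47.8 kips.
Governing: min(97.4, 179.2, 47.8) = 47.8 kips → gross-section yield.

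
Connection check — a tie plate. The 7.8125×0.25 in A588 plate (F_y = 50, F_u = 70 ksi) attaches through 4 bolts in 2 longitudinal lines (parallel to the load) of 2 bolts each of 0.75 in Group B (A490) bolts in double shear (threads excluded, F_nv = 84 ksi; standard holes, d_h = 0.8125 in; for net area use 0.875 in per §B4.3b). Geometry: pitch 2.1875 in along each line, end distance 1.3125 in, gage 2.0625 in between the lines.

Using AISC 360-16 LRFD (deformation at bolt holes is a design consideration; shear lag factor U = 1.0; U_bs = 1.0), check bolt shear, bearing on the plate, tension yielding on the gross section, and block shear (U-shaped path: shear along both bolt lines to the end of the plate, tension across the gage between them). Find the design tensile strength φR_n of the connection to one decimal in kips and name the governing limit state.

Bolt shear: A_b = π(0.75)²/4 = 0.44179 in². φR_n = 0.75 × 84 × 0.44179 × 4 × 2 = 222.7 kips.
Bearing (0.25 in plate, F_u = 70 ksi): end bolts L_c = 1.3125 − 0.8125/2 = 0.90625, R_n = min(1.2×0.90625×0.25×70, 2.4×0.75×0.25×70) = 19.031 kips/bolt; interior L_c = 2.1875 − 0.8125 = 1.375, R_n = 28.875 kips/bolt. φR_n = 0.75 × (2×19.031 + 2×28.875) = 71.9 kips.
Tension yield (gross): A_g = 7.8125×0.25 = 1.9531 in². φR_n = 0.90 × 50 × 1.9531 = 87.9 kips.
Block shear: shear path 2×[1.3125+1×2.1875] = 2×3.5 in, A_gv = 1.75, A_nv = 2×(3.5 − 1.5×0.875)×0.25 = 1.0938 in²; tension across gage: (2.0625 − 1×0.875)×0.25 = 0.29688 in². R_n = min(0.6×70×1.0938, 0.6×50×1.75) + 1.0×70×0.29688 = min(45.94, 52.5) + 20.782 = 66.722 kips. φR_n = 0.75 × 66.722 = 50.0 kips.
Governing: min(222.7, 71.9, 87.9, 50.0) = 50.0 kips → block shear.

50.0 kips (block shear governs)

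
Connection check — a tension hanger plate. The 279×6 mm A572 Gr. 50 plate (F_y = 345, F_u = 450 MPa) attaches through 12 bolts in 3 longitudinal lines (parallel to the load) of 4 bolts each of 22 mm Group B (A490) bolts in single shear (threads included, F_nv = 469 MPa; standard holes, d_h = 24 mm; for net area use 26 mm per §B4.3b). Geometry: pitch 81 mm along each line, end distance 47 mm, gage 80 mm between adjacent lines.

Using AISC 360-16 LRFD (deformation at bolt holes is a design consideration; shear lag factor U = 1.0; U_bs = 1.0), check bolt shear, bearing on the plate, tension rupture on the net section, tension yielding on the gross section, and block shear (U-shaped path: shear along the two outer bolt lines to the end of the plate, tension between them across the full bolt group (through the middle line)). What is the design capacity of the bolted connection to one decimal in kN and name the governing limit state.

Bolt shear: A_b = π(22)²/4 = 380.13 mm². φR_n = 0.75 × 469 × 380.13 × 12 × 1 = 1604.5 kN.
Bearing (6 mm plate, F_u = 450 MPa): end bolts L_c = 47 − 24/2 = 35, R_n = min(1.2×35×6×450, 2.4×22×6×450) = 113.4 kN/bolt; interior L_c = 81 − 24 = 57, R_n = 142.56 kN/bolt. φR_n = 0.75 × (3×113.4 + 9×142.56) = 1217.4 kN.
Tension rupture (net): A_n = (279 − 3×26)×6 = 1206 mm² (U = 1.0, A_e = A_n). φR_n = 0.75 × 450 × 1206 = 407.0 kN.
Tension yield (gross): A_g = 279×6 = 1674 mm². φR_n = 0.90 × 345 × 1674 = 519.8 kN.
Block shear: shear path 2×[47+3×81] = 2×290 mm, A_gv = 3480, A_nv = 2×(290 − 3.5×26)×6 = 2388 mm²; tension across gage: (160 − 2×26)×6 = 648 mm². R_n = min(0.6×450×2388, 0.6×345×3480) + 1.0×450×648 = min(644.76, 720.36) + 291.6 = 936.36 kN. φR_n = 0.75 × 936.36 = 702.3 kN.
Governing: min(1604.5, 1217.4, 407.0, 519.8, 702.3) = 407.0 kN → net-section rupture.

407.0 kN (net-section rupture governs)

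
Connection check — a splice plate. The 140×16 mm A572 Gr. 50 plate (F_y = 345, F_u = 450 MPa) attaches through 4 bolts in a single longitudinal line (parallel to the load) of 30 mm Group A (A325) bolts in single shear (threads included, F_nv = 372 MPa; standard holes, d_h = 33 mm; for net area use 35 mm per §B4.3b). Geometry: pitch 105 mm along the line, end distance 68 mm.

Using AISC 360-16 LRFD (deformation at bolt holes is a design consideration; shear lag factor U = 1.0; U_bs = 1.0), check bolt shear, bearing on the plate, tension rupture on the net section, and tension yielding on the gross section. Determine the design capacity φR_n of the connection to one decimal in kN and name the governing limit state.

567.0 kN (net-section rupture governs)

Bolt shear: A_b = π(30)²/4 = 706.86 mm². φR_n = 0.75 × 372 × 706.86 × 4 × 1 = 788.9 kN.
Bearing (16 mm plate, F_u = 450 MPa): end bolts L_c = 68 − 33/2 = 51.5, R_n = min(1.2×51.5×16×450, 2.4×30×16×450) = 444.96 kN/bolt; interior L_c = 105 − 33 = 72, R_n = 518.4 kN/bolt. φR_n = 0.75 × (1×444.96 + 3×518.4) = 1500.1 kN.
Tension rupture (net): A_n = (140 − 1×35)×16 = 1680 mm² (U = 1.0, A_e = A_n). φR_n = 0.75 × 450 × 1680 = 567.0 kN.
Tension yield (gross): A_g = 140×16 = 2240 mm². φR_n = 0.90 × 345 × 2240 = 695.5 kN.
Governing: min(788.9, 1500.1, 567.0, 695.5) = 567.0 kN → net-section rupture.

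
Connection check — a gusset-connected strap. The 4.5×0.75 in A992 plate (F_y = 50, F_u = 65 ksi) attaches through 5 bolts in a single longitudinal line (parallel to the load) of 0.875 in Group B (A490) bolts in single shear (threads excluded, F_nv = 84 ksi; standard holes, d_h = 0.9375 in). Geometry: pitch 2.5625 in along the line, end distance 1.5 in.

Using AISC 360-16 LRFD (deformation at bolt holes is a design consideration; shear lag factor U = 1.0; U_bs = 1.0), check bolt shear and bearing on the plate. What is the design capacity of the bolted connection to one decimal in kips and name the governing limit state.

189.4 kips (bolt shear governs)

Bolt shear: A_b = π(0.875)²/4 = 0.60132 in². φR_n = 0.75 × 84 × 0.60132 × 5 × 1 = 189.4 kips.
Bearing (0.75 in plate, F_u = 65 ksi): end bolts L_c = 1.5 − 0.9375/2 = 1.03125, R_n = min(1.2×1.03125×0.75×65, 2.4×0.875×0.75×65) = 60.328 kips/bolt; interior L_c = 2.5625 − 0.9375 = 1.625, R_n = 95.063 kips/bolt. φR_n = 0.75 × (1×60.328 + 4×95.063) = 330.4 kips.
Governing: min(189.4, 330.4) = 189.4 kips → bolt shear.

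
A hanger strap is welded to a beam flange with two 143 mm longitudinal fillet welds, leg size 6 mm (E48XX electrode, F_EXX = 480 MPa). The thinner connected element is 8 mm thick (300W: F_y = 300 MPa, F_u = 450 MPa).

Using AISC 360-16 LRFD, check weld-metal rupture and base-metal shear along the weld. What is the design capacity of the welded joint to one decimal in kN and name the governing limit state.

262.1 kN (weld metal governs)

Weld metal: throat = 0.707×6 = 4.242 mm, L = 2×143 = 286 mm. φR_n = 0.75 × 0.6 × 480 × 4.242 × 286 = 262.1 kN.
Base metal shear (8 mm plate): yield φR_n = 1.0×0.6×300×8×286 = 411.8 kN; rupture φR_n = 0.75×0.6×450×8×286 = 463.3 kN; take 411.8 kN (yield).
Governing: min(262.1, 411.8) = 262.1 kN → weld metal.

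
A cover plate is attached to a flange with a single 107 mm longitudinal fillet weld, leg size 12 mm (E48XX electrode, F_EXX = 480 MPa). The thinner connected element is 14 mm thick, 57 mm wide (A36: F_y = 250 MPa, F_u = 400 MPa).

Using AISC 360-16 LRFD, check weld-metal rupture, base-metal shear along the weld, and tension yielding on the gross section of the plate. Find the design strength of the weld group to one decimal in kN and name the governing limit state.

179.6 kN (gross-section yield governs)

Weld metal: throat = 0.707×12 = 8.484 mm, L = 107 mm. φR_n = 0.75 × 0.6 × 480 × 8.484 × 107 = 196.1 kN.
Base metal shear (14 mm plate): yield φR_n = 1.0×0.6×250×14×107 = 224.7 kN; rupture φR_n = 0.75×0.6×400×14×107 = 269.6 kN; take 224.7 kN (yield).
Tension yield (gross): A_g = 57×14 = 798 mm². φR_n = 0.90 × 250 × 798 = 179.6 kN.
Governing: min(196.1, 224.7, 179.6) = 179.6 kN → gross-section yield.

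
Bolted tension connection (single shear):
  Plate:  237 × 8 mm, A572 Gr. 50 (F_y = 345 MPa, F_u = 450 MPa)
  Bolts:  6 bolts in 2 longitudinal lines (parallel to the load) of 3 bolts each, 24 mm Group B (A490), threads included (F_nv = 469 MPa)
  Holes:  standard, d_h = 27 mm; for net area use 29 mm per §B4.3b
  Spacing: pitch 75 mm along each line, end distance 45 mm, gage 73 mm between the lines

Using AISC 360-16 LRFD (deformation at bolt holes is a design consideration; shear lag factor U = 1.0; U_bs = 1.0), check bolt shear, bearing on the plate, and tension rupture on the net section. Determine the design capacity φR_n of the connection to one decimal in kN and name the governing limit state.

483.3 kN (net-section rupture governs)

Bolt shear: A_b = π(24)²/4 = 452.39 mm². φR_n = 0.75 × 469 × 452.39 × 6 × 1 = 954.8 kN.
Bearing (8 mm plate, F_u = 450 MPa): end bolts L_c = 45 − 27/2 = 31.5, R_n = min(1.2×31.5×8×450, 2.4×24×8×450) = 136.08 kN/bolt; interior L_c = 75 − 27 = 48, R_n = 207.36 kN/bolt. φR_n = 0.75 × (2×136.08 + 4×207.36) = 826.2 kN.
Tension rupture (net): A_n = (237 − 2×29)×8 = 1432 mm² (U = 1.0, A_e = A_n). φR_n = 0.75 × 450 × 1432 = 483.3 kN.
Governing: min(954.8, 826.2, 483.3) = 483.3 kN → net-section rupture.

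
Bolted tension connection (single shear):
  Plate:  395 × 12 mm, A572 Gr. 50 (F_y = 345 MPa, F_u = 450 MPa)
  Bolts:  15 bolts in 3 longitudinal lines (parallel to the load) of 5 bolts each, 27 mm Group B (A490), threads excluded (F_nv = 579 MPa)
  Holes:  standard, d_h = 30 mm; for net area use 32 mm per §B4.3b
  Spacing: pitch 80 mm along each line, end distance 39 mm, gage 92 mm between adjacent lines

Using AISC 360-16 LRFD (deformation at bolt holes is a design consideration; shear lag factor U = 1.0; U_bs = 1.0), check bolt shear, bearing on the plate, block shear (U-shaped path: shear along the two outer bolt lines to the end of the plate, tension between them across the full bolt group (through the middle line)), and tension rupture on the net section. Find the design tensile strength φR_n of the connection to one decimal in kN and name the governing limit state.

1211.0 kN (net-section rupture governs)

Bolt shear: A_b = π(27)²/4 = 572.56 mm². φR_n = 0.75 × 579 × 572.56 × 15 × 1 = 3729.5 kN.
Bearing (12 mm plate, F_u = 450 MPa): end bolts L_c = 39 − 30/2 = 24, R_n = min(1.2×24×12×450, 2.4×27×12×450) = 155.52 kN/bolt; interior L_c = 80 − 30 = 50, R_n = 324 kN/bolt. φR_n = 0.75 × (3×155.52 + 12×324) = 3265.9 kN.
Block shear: shear path 2×[39+4×80] = 2×359 mm, A_gv = 8616, A_nv = 2×(359 − 4.5×32)×12 = 5160 mm²; tension across gage: (184 − 2×32)×12 = 1440 mm². R_n = min(0.6×450×5160, 0.6×345×8616) + 1.0×450×1440 = min(1393.2, 1783.5) + 648 = 2041.2 kN. φR_n = 0.75 × 2041.2 = 1530.9 kN.
Tension rupture (net): A_n = (395 − 3×32)×12 = 3588 mm² (U = 1.0, A_e = A_n). φR_n = 0.75 × 450 × 3588 = 1211.0 kN.
Governing: min(3729.5, 3265.9, 1530.9, 1211.0) = 1211.0 kN → net-section rupture.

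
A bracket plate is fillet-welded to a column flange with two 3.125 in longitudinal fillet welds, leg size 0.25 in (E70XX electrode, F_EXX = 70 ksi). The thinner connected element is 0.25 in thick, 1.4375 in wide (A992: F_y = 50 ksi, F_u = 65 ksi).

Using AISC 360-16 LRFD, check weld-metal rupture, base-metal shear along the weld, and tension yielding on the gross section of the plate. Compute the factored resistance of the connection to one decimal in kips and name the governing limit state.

Weld metal: throat = 0.707×0.25 = 0.17675 in, L = 2×3.125 = 6.25 in. φR_n = 0.75 × 0.6 × 70 × 0.17675 × 6.25 = 34.8 kips.
Base metal shear (0.25 in plate): yield φR_n = 1.0×0.6×50×0.25×6.25 = 46.9 kips; rupture φR_n = 0.75×0.6×65×0.25×6.25 = 45.7 kips; take 45.7 kips (rupture).
Tension yield (gross): A_g = 1.4375×0.25 = 0.35938 in². φR_n = 0.90 × 50 × 0.35938 = 16.2 kips.
Governing: min(34.8, 45.7, 16.2) = 16.2 kips → gross-section yield.

16.2 kips (gross-section yield governs)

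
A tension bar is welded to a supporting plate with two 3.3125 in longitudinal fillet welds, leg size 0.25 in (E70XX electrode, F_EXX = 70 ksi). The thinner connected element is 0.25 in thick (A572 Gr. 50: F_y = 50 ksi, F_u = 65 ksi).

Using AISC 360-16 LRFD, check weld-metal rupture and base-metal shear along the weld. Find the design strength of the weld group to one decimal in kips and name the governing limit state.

36.9 kips (weld metal governs)

Weld metal: throat = 0.707×0.25 = 0.17675 in, L = 2×3.3125 = 6.625 in. φR_n = 0.75 × 0.6 × 70 × 0.17675 × 6.625 = 36.9 kips.
Base metal shear (0.25 in plate): yield φR_n = 1.0×0.6×50×0.25×6.625 = 49.7 kips; rupture φR_n = 0.75×0.6×65×0.25×6.625 = 48.4 kips; take 48.4 kips (rupture).
Governing: min(36.9, 48.4) = 36.9 kips → weld metal.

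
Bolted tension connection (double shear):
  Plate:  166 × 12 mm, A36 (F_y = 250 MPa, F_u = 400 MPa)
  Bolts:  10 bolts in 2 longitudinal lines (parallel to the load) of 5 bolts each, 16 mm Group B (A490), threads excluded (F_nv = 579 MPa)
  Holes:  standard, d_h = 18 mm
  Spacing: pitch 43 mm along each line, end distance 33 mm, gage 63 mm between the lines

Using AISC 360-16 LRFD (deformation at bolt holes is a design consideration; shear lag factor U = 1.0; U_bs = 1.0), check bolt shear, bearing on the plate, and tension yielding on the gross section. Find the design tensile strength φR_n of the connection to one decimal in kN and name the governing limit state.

448.2 kN (gross-section yield governs)

Bolt shear: A_b = π(16)²/4 = 201.06 mm². φR_n = 0.75 × 579 × 201.06 × 10 × 2 = 1746.2 kN.
Bearing (12 mm plate, F_u = 400 MPa): end bolts L_c = 33 − 18/2 = 24, R_n = min(1.2×24×12×400, 2.4×16×12×400) = 138.24 kN/bolt; interior L_c = 43 − 18 = 25, R_n = 144 kN/bolt. φR_n = 0.75 × (2×138.24 + 8×144) = 1071.4 kN.
Tension yield (gross): A_g = 166×12 = 1992 mm². φR_n = 0.90 × 250 × 1992 = 448.2 kN.
Governing: min(1746.2, 1071.4, 448.2) = 448.2 kN → gross-section yield.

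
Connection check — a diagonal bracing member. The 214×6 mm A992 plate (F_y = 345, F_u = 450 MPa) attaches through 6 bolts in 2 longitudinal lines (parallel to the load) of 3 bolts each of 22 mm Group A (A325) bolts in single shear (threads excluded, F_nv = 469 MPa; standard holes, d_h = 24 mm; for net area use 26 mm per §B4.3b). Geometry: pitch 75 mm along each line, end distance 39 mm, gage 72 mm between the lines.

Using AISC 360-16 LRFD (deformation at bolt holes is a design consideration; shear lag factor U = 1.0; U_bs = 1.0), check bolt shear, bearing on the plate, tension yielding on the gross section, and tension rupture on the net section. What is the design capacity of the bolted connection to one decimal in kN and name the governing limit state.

328.1 kN (net-section rupture governs)

Bolt shear: A_b = π(22)²/4 = 380.13 mm². φR_n = 0.75 × 469 × 380.13 × 6 × 1 = 802.3 kN.
Bearing (6 mm plate, F_u = 450 MPa): end bolts L_c = 39 − 24/2 = 27, R_n = min(1.2×27×6×450, 2.4×22×6×450) = 87.48 kN/bolt; interior L_c = 75 − 24 = 51, R_n = 142.56 kN/bolt. φR_n = 0.75 × (2×87.48 + 4×142.56) = 558.9 kN.
Tension yield (gross): A_g = 214×6 = 1284 mm². φR_n = 0.90 × 345 × 1284 = 398.7 kN.
Tension rupture (net): A_n = (214 − 2×26)×6 = 972 mm² (U = 1.0, A_e = A_n). φR_n = 0.75 × 450 × 972 = 328.1 kN.
Governing: min(802.3, 558.9, 398.7, 328.1) = 328.1 kN → net-section rupture.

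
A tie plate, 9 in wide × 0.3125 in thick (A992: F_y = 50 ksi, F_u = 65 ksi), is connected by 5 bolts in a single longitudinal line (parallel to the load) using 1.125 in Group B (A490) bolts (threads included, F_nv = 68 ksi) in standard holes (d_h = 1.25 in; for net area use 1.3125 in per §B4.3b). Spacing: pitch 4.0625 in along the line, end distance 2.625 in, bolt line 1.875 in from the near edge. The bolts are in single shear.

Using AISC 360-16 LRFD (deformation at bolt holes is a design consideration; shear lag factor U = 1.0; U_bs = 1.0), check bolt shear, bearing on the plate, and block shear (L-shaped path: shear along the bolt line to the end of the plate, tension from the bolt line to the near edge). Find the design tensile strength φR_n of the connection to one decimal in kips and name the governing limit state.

Bolt shear: A_b = π(1.125)²/4 = 0.99402 in². φR_n = 0.75 × 68 × 0.99402 × 5 × 1 = 253.5 kips.
Bearing (0.3125 in plate, F_u = 65 ksi): end bolts L_c = 2.625 − 1.25/2 = 2, R_n = min(1.2×2×0.3125×65, 2.4×1.125×0.3125×65) = 48.75 kips/bolt; interior L_c = 4.0625 − 1.25 = 2.8125, R_n = 54.844 kips/bolt. φR_n = 0.75 × (1×48.75 + 4×54.844) = 201.1 kips.
Block shear: shear path 1×[2.625+4×4.0625] = 1×18.875 in, A_gv = 5.8984, A_nv = 1×(18.875 − 4.5×1.3125)×0.3125 = 4.0527 in²; tension to near edge: (1.875 − 0.5×1.3125)×0.3125 = 0.38086 in². R_n = min(0.6×65×4.0527, 0.6×50×5.8984) + 1.0×65×0.38086 = min(158.06, 176.95) + 24.756 = 182.82 kips. φR_n = 0.75 × 182.82 = 137.1 kips.
Governing: min(253.5, 201.1, 137.1) = 137.1 kips → block shear.

137.1 kips (block shear governs)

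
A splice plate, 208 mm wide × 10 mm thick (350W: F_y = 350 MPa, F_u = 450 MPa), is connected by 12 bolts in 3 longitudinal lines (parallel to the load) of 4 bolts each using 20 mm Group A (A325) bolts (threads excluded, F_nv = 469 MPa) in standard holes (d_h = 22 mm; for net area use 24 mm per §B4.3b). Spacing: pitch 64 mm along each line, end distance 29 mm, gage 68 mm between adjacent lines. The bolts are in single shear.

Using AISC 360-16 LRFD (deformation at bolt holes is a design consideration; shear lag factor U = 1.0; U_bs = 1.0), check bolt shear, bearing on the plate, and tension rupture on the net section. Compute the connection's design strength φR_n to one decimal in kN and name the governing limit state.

Bolt shear: A_b = π(20)²/4 = 314.16 mm². φR_n = 0.75 × 469 × 314.16 × 12 × 1 = 1326.1 kN.
Bearing (10 mm plate, F_u = 450 MPa): end bolts L_c = 29 − 22/2 = 18, R_n = min(1.2×18×10×450, 2.4×20×10×450) = 97.2 kN/bolt; interior L_c = 64 − 22 = 42, R_n = 216 kN/bolt. φR_n = 0.75 × (3×97.2 + 9×216) = 1676.7 kN.
Tension rupture (net): A_n = (208 − 3×24)×10 = 1360 mm² (U = 1.0, A_e = A_n). φR_n = 0.75 × 450 × 1360 = 459.0 kN.
Governing: min(1326.1, 1676.7, 459.0) = 459.0 kN → net-section rupture.

459.0 kN (net-section rupture governs)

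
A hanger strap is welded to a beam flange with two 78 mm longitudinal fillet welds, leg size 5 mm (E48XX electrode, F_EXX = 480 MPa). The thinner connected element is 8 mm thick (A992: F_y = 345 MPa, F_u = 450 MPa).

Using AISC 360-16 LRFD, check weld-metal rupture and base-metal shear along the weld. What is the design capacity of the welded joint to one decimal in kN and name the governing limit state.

Weld metal: throat = 0.707×5 = 3.535 mm, L = 2×78 = 156 mm. φR_n = 0.75 × 0.6 × 480 × 3.535 × 156 = 119.1 kN.
Base metal shear (8 mm plate): yield φR_n = 1.0×0.6×345×8×156 = 258.3 kN; rupture φR_n = 0.75×0.6×450×8×156 = 252.7 kN; take 252.7 kN (rupture).
Governing: min(119.1, 252.7) = 119.1 kN → weld metal.

119.1 kN (weld metal governs)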